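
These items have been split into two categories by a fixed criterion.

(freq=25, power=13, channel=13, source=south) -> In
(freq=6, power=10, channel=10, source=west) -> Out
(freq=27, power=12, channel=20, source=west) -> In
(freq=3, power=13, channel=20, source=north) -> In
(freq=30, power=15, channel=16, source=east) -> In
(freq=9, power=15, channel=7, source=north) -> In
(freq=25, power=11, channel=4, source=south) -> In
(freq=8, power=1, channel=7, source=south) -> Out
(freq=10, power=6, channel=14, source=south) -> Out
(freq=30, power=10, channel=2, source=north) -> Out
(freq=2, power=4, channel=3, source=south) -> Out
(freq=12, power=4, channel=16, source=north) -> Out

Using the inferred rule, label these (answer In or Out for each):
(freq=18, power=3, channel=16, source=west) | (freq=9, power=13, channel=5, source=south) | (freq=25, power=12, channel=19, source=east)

Out, In, In

One predicate separates the groups cleanly: power ≥ 11.
Out: (freq=18, power=3, channel=16, source=west), since power = 3. In: (freq=9, power=13, channel=5, source=south), since power = 13. In: (freq=25, power=12, channel=19, source=east), since power = 12.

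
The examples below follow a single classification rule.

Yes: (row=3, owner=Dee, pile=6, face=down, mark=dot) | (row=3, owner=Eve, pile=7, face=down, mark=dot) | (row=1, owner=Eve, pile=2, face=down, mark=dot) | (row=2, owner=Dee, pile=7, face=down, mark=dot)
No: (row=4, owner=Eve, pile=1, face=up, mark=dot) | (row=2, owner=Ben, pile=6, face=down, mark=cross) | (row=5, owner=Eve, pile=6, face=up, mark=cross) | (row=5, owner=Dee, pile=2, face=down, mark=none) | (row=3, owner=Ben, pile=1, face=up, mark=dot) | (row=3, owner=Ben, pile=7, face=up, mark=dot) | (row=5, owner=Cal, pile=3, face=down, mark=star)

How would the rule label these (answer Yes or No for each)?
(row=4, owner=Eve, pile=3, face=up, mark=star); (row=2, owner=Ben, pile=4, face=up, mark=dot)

'Yes' ⟺ mark is dot AND face is down.
(row=4, owner=Eve, pile=3, face=up, mark=star): mark is star, face is up — does not satisfy this, so No.
(row=2, owner=Ben, pile=4, face=up, mark=dot): mark is dot, face is up — does not satisfy this, so No.

No, No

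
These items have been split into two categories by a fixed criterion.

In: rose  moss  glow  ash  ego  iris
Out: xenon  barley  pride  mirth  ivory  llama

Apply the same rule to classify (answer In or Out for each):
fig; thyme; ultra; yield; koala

In, Out, Out, Out, Out

One predicate separates the groups cleanly: length ≤ 4.
fig — length 3, hence In. thyme — length 5, hence Out. ultra — length 5, hence Out. yield — length 5, hence Out. koala — length 5, hence Out.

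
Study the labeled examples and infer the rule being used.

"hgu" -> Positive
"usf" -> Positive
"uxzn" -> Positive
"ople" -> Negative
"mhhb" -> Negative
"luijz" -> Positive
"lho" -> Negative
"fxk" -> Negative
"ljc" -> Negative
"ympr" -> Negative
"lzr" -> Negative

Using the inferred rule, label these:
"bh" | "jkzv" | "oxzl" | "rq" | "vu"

Negative, Negative, Negative, Negative, Positive

Every 'Positive' example satisfies: contains 'u'. None of the 'Negative' examples do.
"bh": Negative (no 'u'). "jkzv": Negative (no 'u'). "oxzl": Negative (no 'u'). "rq": Negative (no 'u'). "vu": Positive (has 'u').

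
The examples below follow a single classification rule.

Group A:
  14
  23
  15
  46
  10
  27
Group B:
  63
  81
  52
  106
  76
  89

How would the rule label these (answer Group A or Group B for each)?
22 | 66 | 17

Group A, Group B, Group A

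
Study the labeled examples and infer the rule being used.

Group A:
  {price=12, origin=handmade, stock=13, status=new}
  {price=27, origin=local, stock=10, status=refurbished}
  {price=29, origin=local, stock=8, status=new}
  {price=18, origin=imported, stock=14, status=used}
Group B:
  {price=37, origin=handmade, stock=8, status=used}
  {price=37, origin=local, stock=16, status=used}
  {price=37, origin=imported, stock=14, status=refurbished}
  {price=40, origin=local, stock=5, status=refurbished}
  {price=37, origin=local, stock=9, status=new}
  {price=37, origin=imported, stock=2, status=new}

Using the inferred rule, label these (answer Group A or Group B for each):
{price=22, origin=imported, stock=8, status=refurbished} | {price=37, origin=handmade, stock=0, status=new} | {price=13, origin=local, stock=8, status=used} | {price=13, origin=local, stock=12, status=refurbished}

Group A, Group B, Group A, Group A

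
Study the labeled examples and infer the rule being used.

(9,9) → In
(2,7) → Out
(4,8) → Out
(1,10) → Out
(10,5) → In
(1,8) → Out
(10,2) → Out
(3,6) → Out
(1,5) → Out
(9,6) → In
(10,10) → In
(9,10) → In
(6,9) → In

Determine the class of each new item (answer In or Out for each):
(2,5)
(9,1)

Every 'In' example satisfies: sum ≥ 15. None of the 'Out' examples do.
(2,5) → 2+5 = 7 → Out. (9,1) → 9+1 = 10 → Out.

Out, Out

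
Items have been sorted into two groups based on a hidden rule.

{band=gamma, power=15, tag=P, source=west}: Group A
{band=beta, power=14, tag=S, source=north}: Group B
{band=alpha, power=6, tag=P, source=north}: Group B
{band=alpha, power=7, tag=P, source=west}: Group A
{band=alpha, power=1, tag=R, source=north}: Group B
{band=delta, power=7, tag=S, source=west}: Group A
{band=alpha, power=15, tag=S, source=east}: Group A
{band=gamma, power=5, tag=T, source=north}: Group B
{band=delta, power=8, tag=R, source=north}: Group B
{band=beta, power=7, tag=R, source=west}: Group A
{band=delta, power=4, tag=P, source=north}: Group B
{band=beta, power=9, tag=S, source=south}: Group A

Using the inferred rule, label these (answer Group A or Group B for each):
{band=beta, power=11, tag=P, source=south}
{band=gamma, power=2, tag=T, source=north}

Group A, Group B

The simplest hypothesis consistent with all the labels is: source is not north.
{band=beta, power=11, tag=P, source=south}: source is south, passes → Group A.
{band=gamma, power=2, tag=T, source=north}: source is north, fails this test → Group B.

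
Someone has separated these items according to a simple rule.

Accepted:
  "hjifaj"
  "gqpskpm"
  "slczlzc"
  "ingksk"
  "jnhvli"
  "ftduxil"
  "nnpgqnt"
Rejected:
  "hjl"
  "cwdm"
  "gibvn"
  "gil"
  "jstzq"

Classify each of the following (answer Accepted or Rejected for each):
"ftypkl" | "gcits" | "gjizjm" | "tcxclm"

Accepted, Rejected, Accepted, Accepted

One predicate separates the groups cleanly: length ≥ 6.
"ftypkl": length 6, fits → Accepted.
"gcits": length 5, does not satisfy this → Rejected.
"gjizjm": length 6, fits → Accepted.
"tcxclm": length 6, fits → Accepted.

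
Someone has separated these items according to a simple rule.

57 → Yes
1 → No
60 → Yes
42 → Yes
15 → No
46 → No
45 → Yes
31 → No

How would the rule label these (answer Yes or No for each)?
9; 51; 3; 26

The distinguishing property — multiple of 3 AND at least 31 — holds for all the 'Yes' cases and none of the 'No' cases.
9: 9 = 3·3, 9 < 31 — doesn't match, so No. 51: 51 = 3·17, 51 ≥ 31 — matches, so Yes. 3: 3 = 3·1, 3 < 31 — doesn't match, so No. 26: 26 = 3·8 + 2, 26 < 31 — doesn't match, so No.

No, Yes, No, No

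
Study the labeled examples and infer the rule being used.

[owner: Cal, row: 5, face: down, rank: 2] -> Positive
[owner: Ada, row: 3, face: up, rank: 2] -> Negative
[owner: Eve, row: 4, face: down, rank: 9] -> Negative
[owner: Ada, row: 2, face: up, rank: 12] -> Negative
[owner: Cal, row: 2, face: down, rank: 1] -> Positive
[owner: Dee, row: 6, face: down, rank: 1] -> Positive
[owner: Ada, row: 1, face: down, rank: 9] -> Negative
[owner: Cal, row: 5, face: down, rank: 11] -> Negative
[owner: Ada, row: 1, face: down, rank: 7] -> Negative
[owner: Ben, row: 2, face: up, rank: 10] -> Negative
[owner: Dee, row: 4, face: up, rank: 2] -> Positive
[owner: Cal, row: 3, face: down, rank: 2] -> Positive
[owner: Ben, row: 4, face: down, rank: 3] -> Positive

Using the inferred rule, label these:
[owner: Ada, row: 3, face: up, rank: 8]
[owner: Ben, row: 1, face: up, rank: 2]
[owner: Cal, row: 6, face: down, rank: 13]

Negative, Positive, Negative

The rule appears to be: owner is not Ada AND rank ≤ 3.
[owner: Ada, row: 3, face: up, rank: 8] → owner is Ada, rank = 8 → Negative. [owner: Ben, row: 1, face: up, rank: 2] → owner is Ben, rank = 2 → Positive. [owner: Cal, row: 6, face: down, rank: 13] → owner is Cal, rank = 13 → Negative.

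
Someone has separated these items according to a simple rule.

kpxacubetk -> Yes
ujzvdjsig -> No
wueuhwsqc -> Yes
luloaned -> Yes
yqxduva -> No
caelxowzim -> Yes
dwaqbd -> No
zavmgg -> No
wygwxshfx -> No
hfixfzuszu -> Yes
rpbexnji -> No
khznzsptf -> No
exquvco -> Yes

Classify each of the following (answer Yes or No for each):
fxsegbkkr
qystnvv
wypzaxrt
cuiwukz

No, No, No, Yes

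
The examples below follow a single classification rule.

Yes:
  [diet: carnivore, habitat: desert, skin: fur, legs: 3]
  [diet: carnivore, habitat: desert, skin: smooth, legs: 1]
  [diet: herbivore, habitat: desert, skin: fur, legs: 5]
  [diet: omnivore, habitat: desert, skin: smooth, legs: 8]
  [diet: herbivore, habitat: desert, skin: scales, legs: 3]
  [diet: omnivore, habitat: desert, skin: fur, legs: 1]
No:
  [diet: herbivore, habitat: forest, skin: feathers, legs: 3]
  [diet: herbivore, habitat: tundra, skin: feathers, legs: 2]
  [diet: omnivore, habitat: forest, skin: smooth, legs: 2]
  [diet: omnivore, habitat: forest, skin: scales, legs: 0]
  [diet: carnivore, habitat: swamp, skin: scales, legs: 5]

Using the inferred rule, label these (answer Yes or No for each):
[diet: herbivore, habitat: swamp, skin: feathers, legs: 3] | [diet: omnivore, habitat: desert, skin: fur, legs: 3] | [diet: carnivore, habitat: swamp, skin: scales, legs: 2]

One predicate separates the groups cleanly: habitat is desert.

No, Yes, No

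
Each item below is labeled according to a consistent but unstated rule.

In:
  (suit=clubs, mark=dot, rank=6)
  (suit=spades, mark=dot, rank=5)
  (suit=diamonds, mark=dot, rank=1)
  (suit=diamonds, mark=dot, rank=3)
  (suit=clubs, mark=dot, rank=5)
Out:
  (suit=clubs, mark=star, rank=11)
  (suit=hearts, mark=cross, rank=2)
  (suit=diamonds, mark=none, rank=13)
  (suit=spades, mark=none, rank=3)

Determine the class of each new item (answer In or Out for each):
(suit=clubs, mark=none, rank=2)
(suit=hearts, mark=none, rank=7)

Out, Out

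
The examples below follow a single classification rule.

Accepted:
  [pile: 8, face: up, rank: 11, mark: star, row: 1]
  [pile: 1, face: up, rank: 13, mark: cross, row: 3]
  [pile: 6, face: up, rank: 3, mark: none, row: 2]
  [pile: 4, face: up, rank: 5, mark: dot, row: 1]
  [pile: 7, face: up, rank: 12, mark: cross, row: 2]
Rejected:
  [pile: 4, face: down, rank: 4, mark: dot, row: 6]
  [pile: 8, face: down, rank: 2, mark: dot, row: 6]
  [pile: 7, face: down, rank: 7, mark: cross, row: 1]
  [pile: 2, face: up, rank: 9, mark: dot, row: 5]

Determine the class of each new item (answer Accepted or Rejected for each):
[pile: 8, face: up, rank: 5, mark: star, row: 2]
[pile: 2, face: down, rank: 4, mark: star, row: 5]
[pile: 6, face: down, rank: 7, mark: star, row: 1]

The rule appears to be: face is up AND row ≤ 3.
[pile: 8, face: up, rank: 5, mark: star, row: 2] — face is up, row = 2, hence Accepted.
[pile: 2, face: down, rank: 4, mark: star, row: 5] — face is down, row = 5, hence Rejected.
[pile: 6, face: down, rank: 7, mark: star, row: 1] — face is down, row = 1, hence Rejected.

Accepted, Rejected, Rejected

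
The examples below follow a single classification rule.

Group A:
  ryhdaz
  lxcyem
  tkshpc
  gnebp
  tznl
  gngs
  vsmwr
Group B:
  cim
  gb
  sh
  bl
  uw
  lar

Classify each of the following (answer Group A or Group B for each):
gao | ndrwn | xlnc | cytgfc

Group B, Group A, Group A, Group A

All 'Group A' examples share one property — length ≥ 4 — and every 'Group B' example lacks it.
gao — length 3, hence Group B. ndrwn — length 5, hence Group A. xlnc — length 4, hence Group A. cytgfc — length 6, hence Group A.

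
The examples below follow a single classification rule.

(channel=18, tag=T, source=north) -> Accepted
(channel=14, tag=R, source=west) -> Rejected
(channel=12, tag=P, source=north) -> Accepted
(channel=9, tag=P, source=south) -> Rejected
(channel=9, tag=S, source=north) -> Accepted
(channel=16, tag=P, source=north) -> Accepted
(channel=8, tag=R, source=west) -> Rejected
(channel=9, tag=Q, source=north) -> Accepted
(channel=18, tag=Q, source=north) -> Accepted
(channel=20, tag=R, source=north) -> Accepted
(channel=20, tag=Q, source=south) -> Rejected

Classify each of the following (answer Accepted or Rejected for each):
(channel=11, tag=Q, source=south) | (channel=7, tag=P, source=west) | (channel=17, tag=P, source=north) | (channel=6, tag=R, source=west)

'Accepted' ⟺ source is north.
(channel=11, tag=Q, source=south) → source is south → Rejected. (channel=7, tag=P, source=west) → source is west → Rejected. (channel=17, tag=P, source=north) → source is north → Accepted. (channel=6, tag=R, source=west) → source is west → Rejected.

Rejected, Rejected, Accepted, Rejected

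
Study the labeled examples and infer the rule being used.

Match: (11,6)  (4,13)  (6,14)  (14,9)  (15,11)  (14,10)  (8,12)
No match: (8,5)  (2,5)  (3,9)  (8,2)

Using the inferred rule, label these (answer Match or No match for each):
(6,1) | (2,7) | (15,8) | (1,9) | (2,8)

No match, No match, Match, No match, No match

The classifier is using: sum ≥ 17.
(6,1) → 6+1 = 7 → No match.
(2,7) → 2+7 = 9 → No match.
(15,8) → 15+8 = 23 → Match.
(1,9) → 1+9 = 10 → No match.
(2,8) → 2+8 = 10 → No match.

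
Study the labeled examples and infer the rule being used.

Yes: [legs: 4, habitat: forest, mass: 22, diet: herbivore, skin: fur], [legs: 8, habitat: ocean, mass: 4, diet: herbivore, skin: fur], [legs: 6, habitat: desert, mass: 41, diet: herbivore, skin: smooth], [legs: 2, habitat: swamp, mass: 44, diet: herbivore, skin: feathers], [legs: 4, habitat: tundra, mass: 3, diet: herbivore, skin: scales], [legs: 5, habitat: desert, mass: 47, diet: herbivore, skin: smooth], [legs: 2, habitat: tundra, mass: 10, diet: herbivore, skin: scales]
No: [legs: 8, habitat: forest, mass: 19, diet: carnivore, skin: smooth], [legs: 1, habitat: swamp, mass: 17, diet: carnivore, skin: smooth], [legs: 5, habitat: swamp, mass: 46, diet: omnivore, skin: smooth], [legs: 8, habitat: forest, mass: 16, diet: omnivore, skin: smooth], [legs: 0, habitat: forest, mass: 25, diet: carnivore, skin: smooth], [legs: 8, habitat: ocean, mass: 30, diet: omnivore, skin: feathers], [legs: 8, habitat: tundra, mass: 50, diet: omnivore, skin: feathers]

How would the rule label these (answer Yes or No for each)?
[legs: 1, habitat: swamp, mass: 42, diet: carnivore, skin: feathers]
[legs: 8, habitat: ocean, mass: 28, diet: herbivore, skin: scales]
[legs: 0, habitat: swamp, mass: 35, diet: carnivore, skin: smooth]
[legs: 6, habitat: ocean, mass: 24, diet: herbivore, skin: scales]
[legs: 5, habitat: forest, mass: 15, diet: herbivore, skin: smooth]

No, Yes, No, Yes, Yes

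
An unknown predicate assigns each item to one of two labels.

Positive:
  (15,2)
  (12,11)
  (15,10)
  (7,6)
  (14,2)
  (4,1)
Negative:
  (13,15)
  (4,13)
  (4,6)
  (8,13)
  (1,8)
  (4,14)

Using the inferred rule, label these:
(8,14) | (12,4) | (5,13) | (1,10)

Negative, Positive, Negative, Negative

The simplest hypothesis consistent with all the labels is: first > second.
(8,14): 8 < 14, does not pass → Negative. (12,4): 12 > 4, passes → Positive. (5,13): 5 < 13, does not pass → Negative. (1,10): 1 < 10, does not pass → Negative.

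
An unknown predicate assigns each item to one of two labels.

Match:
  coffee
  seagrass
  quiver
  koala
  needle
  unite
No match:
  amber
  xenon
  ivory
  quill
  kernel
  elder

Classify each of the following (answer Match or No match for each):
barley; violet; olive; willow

No match, Match, Match, No match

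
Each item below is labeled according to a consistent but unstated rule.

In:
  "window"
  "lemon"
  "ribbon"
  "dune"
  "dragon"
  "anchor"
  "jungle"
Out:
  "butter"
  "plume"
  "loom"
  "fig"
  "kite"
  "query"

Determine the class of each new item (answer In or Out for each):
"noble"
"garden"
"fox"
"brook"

The common property of the 'In' items is: contains 'n'. No 'Out' item has it.
In: "noble", since has 'n'. In: "garden", since has 'n'. Out: "fox", since no 'n'. Out: "brook", since no 'n'.

In, In, Out, Out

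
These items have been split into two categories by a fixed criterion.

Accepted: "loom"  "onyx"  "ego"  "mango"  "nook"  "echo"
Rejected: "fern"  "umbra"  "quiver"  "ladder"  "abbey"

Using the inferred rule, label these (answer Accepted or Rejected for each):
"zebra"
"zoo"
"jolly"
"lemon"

The common property of the 'Accepted' items is: contains 'o'. No 'Rejected' item has it.
"zebra": no 'o', does not pass → Rejected.
"zoo": has 'o', matches → Accepted.
"jolly": has 'o', matches → Accepted.
"lemon": has 'o', matches → Accepted.

Rejected, Accepted, Accepted, Accepted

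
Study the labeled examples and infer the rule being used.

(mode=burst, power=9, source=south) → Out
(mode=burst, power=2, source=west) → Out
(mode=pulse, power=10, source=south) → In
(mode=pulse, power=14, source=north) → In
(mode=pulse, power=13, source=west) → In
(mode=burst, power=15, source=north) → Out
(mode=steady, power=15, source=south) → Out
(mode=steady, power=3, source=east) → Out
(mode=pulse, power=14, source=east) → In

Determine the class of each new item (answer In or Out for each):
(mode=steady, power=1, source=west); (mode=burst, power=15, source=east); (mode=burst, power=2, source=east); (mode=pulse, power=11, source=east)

Rule: mode is pulse. This holds for each 'In' example and fails for each 'Out' one.
(mode=steady, power=1, source=west): mode is steady, lacks this property → Out.
(mode=burst, power=15, source=east): mode is burst, lacks this property → Out.
(mode=burst, power=2, source=east): mode is burst, lacks this property → Out.
(mode=pulse, power=11, source=east): mode is pulse, satisfies this → In.

Out, Out, Out, In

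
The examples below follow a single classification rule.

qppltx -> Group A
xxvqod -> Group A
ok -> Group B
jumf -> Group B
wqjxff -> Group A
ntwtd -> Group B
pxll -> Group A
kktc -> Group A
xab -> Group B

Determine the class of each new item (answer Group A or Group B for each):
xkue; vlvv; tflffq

Group B, Group A, Group A

A rule that fits every label: has a double letter — true of each 'Group A' example, false of each 'Group B' one.
Group B: xkue, since no doubled letter. Group A: vlvv, since 'vv' doubled. Group A: tflffq, since 'ff' doubled.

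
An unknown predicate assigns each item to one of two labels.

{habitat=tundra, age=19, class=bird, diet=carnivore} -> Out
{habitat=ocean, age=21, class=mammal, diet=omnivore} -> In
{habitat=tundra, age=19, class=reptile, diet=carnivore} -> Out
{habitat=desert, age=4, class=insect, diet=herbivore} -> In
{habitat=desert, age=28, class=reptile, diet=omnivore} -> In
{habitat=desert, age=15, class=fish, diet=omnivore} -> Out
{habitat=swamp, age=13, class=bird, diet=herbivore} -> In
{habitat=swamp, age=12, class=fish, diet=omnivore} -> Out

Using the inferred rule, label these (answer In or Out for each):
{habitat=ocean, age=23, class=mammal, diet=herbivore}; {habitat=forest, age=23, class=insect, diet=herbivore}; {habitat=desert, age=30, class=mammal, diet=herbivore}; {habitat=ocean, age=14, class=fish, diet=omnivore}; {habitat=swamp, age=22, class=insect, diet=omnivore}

In, In, In, Out, In

The rule appears to be: diet is herbivore OR age ≥ 21.
In: {habitat=ocean, age=23, class=mammal, diet=herbivore}, since diet is herbivore, age = 23. In: {habitat=forest, age=23, class=insect, diet=herbivore}, since diet is herbivore, age = 23. In: {habitat=desert, age=30, class=mammal, diet=herbivore}, since diet is herbivore, age = 30. Out: {habitat=ocean, age=14, class=fish, diet=omnivore}, since diet is omnivore, age = 14. In: {habitat=swamp, age=22, class=insect, diet=omnivore}, since diet is omnivore, age = 22.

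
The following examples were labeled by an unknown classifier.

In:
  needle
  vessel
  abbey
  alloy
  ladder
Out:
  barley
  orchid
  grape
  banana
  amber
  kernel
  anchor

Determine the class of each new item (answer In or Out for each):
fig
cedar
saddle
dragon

'In' ⟺ has a double letter.
fig: no doubled letter, does not pass → Out. cedar: no doubled letter, does not pass → Out. saddle: 'dd' doubled, has this property → In. dragon: no doubled letter, does not pass → Out.

Out, Out, In, Out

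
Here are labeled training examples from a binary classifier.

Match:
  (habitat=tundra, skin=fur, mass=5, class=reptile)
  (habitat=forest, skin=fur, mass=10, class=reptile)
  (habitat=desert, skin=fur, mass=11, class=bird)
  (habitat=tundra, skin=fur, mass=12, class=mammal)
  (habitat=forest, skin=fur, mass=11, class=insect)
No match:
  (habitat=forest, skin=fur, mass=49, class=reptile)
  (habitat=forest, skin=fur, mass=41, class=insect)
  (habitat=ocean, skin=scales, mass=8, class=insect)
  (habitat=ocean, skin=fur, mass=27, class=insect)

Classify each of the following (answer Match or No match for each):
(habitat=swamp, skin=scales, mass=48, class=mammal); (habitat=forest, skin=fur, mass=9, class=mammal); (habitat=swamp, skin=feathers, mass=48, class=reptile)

No match, Match, No match

The simplest hypothesis consistent with all the labels is: skin is fur AND mass ≤ 12.
(habitat=swamp, skin=scales, mass=48, class=mammal): skin is scales, mass = 48, fails this test → No match. (habitat=forest, skin=fur, mass=9, class=mammal): skin is fur, mass = 9, qualifies → Match. (habitat=swamp, skin=feathers, mass=48, class=reptile): skin is feathers, mass = 48, fails this test → No match.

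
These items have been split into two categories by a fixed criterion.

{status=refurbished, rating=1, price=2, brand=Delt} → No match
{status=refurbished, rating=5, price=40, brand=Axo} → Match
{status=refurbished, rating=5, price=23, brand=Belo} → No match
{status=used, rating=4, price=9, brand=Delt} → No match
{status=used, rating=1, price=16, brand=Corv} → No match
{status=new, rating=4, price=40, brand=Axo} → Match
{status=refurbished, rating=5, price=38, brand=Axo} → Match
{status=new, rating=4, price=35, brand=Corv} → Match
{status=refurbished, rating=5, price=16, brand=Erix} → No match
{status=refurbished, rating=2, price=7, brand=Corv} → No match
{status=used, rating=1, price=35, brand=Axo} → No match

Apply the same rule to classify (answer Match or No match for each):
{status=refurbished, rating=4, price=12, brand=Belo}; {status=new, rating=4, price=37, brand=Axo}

No match, Match

The classifier is using: rating ≥ 2 AND price ≥ 35.
{status=refurbished, rating=4, price=12, brand=Belo} — rating = 4, price = 12, hence No match.
{status=new, rating=4, price=37, brand=Axo} — rating = 4, price = 37, hence Match.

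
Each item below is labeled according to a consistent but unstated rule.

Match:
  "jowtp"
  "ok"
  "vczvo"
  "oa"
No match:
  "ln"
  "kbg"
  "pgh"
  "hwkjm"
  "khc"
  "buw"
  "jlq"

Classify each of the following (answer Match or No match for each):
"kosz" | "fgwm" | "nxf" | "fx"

The classifier is using: contains 'o'.
"kosz": has 'o', fits → Match. "fgwm": no 'o', does not fit → No match. "nxf": no 'o', does not fit → No match. "fx": no 'o', does not fit → No match.

Match, No match, No match, No match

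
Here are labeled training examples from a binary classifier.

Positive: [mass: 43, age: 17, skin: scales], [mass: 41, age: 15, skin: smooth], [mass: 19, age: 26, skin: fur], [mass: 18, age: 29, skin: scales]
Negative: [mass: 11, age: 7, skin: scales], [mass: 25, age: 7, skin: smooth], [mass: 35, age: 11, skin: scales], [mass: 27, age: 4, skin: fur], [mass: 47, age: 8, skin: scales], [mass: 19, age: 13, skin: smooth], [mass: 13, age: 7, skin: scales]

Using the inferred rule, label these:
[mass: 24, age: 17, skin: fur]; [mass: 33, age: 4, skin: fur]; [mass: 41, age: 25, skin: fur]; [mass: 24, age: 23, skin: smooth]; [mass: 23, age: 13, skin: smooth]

The common property of the 'Positive' items is: age ≥ 15. No 'Negative' item has it.

Positive, Negative, Positive, Positive, Negative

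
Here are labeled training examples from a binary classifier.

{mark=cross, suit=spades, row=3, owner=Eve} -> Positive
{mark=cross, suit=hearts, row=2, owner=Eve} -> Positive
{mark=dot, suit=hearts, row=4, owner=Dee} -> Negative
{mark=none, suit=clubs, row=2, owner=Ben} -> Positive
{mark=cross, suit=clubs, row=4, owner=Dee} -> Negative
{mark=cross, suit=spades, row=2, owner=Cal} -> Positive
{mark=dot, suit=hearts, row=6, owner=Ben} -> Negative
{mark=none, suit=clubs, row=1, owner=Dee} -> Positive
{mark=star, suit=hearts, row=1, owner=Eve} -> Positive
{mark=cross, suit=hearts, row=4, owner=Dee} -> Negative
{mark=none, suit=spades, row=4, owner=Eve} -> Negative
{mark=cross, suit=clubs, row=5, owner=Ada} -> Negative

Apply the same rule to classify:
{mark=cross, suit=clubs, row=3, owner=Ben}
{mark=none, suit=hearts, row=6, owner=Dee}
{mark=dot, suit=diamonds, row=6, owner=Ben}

The classifier is using: row ≤ 3.
{mark=cross, suit=clubs, row=3, owner=Ben} → row = 3 → Positive. {mark=none, suit=hearts, row=6, owner=Dee} → row = 6 → Negative. {mark=dot, suit=diamonds, row=6, owner=Ben} → row = 6 → Negative.

Positive, Negative, Negative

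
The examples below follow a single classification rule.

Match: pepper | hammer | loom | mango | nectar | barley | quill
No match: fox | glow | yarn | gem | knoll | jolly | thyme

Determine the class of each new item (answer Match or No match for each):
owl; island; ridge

The distinguishing property — has ≥ 2 vowels — holds for all the 'Match' cases and none of the 'No match' cases.
owl — 1 vowel, hence No match. island — 2 vowels, hence Match. ridge — 2 vowels, hence Match.

No match, Match, Match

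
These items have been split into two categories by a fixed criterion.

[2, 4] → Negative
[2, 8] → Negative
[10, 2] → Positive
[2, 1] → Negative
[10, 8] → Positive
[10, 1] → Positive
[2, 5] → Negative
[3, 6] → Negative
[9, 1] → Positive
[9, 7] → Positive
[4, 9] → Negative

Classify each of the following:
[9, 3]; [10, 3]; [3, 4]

Positive, Positive, Negative

A rule that fits every label: first ≥ 5 — true of each 'Positive' example, false of each 'Negative' one.
[9, 3] → first 9 → Positive. [10, 3] → first 10 → Positive. [3, 4] → first 3 → Negative.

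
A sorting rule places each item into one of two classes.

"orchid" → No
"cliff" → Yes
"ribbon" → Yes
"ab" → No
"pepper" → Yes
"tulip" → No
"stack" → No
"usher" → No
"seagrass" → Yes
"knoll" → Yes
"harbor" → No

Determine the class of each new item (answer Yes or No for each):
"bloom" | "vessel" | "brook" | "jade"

Yes, Yes, Yes, No

'Yes' ⟺ has a double letter.
"bloom" → 'oo' doubled → Yes.
"vessel" → 'ss' doubled → Yes.
"brook" → 'oo' doubled → Yes.
"jade" → no doubled letter → No.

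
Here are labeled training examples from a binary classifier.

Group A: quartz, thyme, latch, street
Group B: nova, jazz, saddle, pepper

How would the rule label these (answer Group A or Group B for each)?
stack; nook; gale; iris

Group A, Group B, Group B, Group B

The common property of the 'Group A' items is: contains 't'. No 'Group B' item has it.
stack: has 't', passes → Group A.
nook: no 't', does not satisfy this → Group B.
gale: no 't', does not satisfy this → Group B.
iris: no 't', does not satisfy this → Group B.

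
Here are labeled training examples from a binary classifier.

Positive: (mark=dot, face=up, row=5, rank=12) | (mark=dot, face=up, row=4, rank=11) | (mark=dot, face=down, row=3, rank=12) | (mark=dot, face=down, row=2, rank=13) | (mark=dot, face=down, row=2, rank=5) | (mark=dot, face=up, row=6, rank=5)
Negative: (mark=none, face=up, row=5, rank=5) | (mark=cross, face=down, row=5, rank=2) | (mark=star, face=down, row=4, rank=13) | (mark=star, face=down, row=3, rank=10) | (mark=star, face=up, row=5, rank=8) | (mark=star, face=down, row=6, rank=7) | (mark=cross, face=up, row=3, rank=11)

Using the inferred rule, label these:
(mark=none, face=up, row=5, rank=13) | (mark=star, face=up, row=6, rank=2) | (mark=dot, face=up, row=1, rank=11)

One predicate separates the groups cleanly: mark is dot.
Negative: (mark=none, face=up, row=5, rank=13), since mark is none.
Negative: (mark=star, face=up, row=6, rank=2), since mark is star.
Positive: (mark=dot, face=up, row=1, rank=11), since mark is dot.

Negative, Negative, Positive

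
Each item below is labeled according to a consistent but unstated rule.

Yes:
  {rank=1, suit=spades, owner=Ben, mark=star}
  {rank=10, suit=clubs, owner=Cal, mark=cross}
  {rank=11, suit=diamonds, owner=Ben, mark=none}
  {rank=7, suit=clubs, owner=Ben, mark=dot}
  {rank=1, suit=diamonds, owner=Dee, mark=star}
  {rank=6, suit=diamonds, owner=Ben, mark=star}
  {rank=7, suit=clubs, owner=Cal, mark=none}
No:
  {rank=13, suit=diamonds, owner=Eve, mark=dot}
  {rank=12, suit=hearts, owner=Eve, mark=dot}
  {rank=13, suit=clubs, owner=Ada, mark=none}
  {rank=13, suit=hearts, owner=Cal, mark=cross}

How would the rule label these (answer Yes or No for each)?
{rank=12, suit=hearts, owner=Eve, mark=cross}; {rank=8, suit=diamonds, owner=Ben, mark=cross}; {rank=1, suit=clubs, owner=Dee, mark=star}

No, Yes, Yes

One predicate separates the groups cleanly: rank ≤ 11.
{rank=12, suit=hearts, owner=Eve, mark=cross}: rank = 12, fails the rule → No.
{rank=8, suit=diamonds, owner=Ben, mark=cross}: rank = 8, satisfies this → Yes.
{rank=1, suit=clubs, owner=Dee, mark=star}: rank = 1, satisfies this → Yes.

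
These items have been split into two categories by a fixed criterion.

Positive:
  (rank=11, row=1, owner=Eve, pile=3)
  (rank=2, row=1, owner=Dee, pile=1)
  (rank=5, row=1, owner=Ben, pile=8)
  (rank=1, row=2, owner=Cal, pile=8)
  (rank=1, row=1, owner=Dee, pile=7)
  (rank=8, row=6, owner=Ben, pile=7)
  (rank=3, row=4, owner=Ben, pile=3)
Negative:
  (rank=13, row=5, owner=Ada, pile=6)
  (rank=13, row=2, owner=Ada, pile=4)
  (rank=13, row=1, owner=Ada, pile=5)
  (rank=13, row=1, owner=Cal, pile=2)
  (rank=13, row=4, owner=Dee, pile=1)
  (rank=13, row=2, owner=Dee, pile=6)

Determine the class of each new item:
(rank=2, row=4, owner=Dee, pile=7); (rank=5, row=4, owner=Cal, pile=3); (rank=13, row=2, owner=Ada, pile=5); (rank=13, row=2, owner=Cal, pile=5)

Positive, Positive, Negative, Negative

The distinguishing property — rank ≤ 11 — holds for all the 'Positive' cases and none of the 'Negative' cases.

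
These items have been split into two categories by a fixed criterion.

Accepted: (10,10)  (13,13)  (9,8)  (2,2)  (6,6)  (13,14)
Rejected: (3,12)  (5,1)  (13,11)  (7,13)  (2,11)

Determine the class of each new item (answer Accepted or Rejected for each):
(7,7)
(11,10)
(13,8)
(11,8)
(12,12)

Accepted, Accepted, Rejected, Rejected, Accepted

The rule appears to be: |first − second| ≤ 1.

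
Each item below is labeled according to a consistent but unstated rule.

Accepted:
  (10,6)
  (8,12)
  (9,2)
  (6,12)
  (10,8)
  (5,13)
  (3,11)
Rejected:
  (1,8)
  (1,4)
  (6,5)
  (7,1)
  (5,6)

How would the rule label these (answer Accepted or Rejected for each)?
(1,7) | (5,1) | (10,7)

The distinguishing property — max ≥ 9 — holds for all the 'Accepted' cases and none of the 'Rejected' cases.
Rejected: (1,7), since max 7. Rejected: (5,1), since max 5. Accepted: (10,7), since max 10.

Rejected, Rejected, Accepted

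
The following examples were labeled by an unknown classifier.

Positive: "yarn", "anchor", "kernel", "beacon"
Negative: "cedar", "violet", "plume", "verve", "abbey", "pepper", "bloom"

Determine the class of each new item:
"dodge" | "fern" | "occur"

The simplest hypothesis consistent with all the labels is: contains 'n'.
"dodge": no 'n', fails the rule → Negative.
"fern": has 'n', fits → Positive.
"occur": no 'n', fails the rule → Negative.

Negative, Positive, Negative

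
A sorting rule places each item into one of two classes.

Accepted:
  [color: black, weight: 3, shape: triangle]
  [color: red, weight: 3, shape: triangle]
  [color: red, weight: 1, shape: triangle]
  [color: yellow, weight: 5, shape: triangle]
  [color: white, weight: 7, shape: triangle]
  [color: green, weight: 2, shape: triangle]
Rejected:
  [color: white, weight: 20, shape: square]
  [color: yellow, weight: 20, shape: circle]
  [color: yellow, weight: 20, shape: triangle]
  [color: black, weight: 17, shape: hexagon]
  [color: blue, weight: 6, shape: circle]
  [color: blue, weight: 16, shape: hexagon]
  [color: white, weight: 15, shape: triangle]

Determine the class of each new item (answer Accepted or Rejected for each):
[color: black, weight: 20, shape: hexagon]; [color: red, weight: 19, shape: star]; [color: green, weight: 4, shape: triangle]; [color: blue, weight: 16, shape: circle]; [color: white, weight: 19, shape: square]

The rule appears to be: shape is triangle AND weight ≤ 7.
[color: black, weight: 20, shape: hexagon]: shape is hexagon, weight = 20, fails the rule → Rejected. [color: red, weight: 19, shape: star]: shape is star, weight = 19, fails the rule → Rejected. [color: green, weight: 4, shape: triangle]: shape is triangle, weight = 4, satisfies this → Accepted. [color: blue, weight: 16, shape: circle]: shape is circle, weight = 16, fails the rule → Rejected. [color: white, weight: 19, shape: square]: shape is square, weight = 19, fails the rule → Rejected.

Rejected, Rejected, Accepted, Rejected, Rejected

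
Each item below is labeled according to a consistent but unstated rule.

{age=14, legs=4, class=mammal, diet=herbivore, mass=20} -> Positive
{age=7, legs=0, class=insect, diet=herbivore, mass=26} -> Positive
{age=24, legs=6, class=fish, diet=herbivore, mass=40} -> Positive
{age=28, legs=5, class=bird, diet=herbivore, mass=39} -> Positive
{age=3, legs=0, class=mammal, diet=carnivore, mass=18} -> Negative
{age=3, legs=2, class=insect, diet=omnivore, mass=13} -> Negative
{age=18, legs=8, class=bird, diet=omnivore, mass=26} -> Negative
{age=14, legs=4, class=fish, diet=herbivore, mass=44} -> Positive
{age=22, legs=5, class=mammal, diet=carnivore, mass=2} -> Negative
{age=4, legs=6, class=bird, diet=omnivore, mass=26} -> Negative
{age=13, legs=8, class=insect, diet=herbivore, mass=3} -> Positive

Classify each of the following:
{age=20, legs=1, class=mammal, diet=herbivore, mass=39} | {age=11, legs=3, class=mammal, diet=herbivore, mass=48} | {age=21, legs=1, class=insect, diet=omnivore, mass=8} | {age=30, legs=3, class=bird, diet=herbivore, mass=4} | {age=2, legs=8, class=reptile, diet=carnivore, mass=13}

The rule appears to be: diet is herbivore.

Positive, Positive, Negative, Positive, Negative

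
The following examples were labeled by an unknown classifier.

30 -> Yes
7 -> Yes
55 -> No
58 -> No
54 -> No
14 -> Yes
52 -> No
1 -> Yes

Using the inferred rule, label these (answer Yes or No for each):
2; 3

Yes, Yes

The common property of the 'Yes' items is: at most 30. No 'No' item has it.
2: 2 ≤ 30, fits → Yes. 3: 3 ≤ 30, fits → Yes.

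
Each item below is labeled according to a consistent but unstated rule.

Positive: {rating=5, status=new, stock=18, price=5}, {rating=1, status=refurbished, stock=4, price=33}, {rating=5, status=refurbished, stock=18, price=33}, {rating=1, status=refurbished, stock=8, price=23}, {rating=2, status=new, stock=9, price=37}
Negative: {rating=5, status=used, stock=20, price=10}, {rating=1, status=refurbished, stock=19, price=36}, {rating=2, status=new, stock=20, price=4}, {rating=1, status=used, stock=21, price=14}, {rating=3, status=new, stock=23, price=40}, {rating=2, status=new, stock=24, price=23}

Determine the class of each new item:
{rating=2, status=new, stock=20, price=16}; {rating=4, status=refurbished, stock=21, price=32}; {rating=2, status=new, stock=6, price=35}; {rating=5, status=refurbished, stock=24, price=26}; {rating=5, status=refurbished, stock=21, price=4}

The common property of the 'Positive' items is: stock ≤ 18. No 'Negative' item has it.
{rating=2, status=new, stock=20, price=16} — stock = 20, hence Negative. {rating=4, status=refurbished, stock=21, price=32} — stock = 21, hence Negative. {rating=2, status=new, stock=6, price=35} — stock = 6, hence Positive. {rating=5, status=refurbished, stock=24, price=26} — stock = 24, hence Negative. {rating=5, status=refurbished, stock=21, price=4} — stock = 21, hence Negative.

Negative, Negative, Positive, Negative, Negative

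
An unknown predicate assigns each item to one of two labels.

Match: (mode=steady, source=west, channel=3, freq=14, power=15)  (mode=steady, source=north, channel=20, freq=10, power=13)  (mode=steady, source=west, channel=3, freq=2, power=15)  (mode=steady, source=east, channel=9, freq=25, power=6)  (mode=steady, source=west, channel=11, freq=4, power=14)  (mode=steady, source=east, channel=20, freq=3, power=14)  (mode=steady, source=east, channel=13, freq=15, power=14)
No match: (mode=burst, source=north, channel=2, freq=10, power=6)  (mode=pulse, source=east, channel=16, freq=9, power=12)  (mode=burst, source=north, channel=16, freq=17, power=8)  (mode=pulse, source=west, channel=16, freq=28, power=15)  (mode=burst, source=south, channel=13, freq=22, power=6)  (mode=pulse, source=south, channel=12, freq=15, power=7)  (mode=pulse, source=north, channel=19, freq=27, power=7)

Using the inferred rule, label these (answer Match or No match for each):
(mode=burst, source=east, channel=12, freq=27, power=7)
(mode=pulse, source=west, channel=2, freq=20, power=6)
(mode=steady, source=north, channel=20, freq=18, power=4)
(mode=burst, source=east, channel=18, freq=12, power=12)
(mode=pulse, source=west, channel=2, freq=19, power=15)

No match, No match, Match, No match, No match

The rule appears to be: mode is steady.
(mode=burst, source=east, channel=12, freq=27, power=7): mode is burst, lacks this property → No match.
(mode=pulse, source=west, channel=2, freq=20, power=6): mode is pulse, lacks this property → No match.
(mode=steady, source=north, channel=20, freq=18, power=4): mode is steady, passes → Match.
(mode=burst, source=east, channel=18, freq=12, power=12): mode is burst, lacks this property → No match.
(mode=pulse, source=west, channel=2, freq=19, power=15): mode is pulse, lacks this property → No match.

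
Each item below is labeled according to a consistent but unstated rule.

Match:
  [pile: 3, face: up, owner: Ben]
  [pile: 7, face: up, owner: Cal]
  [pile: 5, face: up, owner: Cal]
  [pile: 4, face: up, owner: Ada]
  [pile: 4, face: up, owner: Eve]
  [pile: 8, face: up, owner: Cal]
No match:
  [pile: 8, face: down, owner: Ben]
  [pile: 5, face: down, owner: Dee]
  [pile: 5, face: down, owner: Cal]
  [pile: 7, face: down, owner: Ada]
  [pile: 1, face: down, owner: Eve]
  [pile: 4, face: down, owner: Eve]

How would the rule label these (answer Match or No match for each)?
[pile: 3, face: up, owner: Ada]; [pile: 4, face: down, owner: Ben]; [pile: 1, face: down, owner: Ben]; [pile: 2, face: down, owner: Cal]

Match, No match, No match, No match

'Match' ⟺ face is up.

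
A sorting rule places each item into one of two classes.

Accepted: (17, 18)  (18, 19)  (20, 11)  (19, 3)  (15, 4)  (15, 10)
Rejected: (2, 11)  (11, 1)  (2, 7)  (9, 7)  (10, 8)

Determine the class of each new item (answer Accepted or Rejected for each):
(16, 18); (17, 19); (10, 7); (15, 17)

The rule appears to be: sum ≥ 19.
Accepted: (16, 18), since 16+18 = 34. Accepted: (17, 19), since 17+19 = 36. Rejected: (10, 7), since 10+7 = 17. Accepted: (15, 17), since 15+17 = 32.

Accepted, Accepted, Rejected, Accepted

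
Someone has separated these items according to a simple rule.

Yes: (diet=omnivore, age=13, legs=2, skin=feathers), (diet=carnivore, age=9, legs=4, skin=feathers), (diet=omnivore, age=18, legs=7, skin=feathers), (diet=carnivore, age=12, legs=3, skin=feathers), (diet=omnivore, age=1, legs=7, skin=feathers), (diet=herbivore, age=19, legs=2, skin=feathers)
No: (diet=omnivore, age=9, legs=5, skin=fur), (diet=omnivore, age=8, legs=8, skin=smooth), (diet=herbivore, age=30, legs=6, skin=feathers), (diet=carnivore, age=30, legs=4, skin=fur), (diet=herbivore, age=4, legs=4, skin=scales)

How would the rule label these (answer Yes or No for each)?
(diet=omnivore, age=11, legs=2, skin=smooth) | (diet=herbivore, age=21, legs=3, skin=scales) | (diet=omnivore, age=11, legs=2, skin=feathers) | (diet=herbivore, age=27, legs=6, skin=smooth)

All 'Yes' examples share one property — skin is feathers AND age ≤ 19 — and every 'No' example lacks it.

No, No, Yes, No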